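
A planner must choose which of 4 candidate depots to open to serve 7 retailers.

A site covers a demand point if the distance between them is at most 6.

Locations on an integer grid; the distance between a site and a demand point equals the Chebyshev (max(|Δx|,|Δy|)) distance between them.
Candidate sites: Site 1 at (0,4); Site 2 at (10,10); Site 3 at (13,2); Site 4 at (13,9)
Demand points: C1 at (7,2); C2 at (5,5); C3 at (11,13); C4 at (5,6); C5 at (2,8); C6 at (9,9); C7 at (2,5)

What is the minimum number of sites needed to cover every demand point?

Coverage sets (demand points within 6 of each site):
  Site 1: {C2, C4, C5, C7}
  Site 2: {C2, C3, C4, C6}
  Site 3: {C1}
  Site 4: {C3, C6}
No 2 sites suffice: every size-2 union leaves at least one demand point uncovered.
But {Site 1, Site 2, Site 3} covers everything, so the minimum is 3.

3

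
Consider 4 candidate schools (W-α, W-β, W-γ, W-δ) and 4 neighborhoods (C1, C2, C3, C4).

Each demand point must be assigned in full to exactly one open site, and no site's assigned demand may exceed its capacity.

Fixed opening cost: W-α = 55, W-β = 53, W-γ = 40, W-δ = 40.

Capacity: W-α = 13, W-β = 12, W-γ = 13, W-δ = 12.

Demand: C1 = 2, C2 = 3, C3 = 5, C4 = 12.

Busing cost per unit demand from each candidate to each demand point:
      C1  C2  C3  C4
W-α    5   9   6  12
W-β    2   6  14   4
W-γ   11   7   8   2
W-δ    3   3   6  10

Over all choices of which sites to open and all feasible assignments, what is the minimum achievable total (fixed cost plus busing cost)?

149

Open {W-γ, W-δ}; cheapest assignment that respects the capacities:
  W-γ (cap 13, load 12): C4 — cost 12×2 = 24
  W-δ (cap 12, load 10): C1, C2, C3 — cost 2×3 + 3×3 + 5×6 = 45
  Shipping 69, fixed 80 → total 149.
  Any other capacity-feasible assignment to {W-γ, W-δ} ships for at least 69.
Compare {W-α, W-γ}: its best feasible assignment gives total 186.
Compare {W-β, W-δ}: its best feasible assignment gives total 186.
Every other set of open sites that can feasibly serve all demand totals ≥ 186 even under its best assignment. Minimum: 149.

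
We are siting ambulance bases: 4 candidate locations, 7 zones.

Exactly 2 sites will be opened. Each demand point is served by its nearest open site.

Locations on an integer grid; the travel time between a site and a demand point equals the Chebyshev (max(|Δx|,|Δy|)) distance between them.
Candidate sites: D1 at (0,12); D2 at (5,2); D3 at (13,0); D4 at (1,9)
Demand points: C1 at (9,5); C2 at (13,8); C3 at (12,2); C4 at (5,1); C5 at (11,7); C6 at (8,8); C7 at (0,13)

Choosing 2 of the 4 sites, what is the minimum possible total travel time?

33

Open {D1, D2}.
  C1→D2 4, C2→D2 8, C3→D2 7, C4→D2 1, C5→D2 6, C6→D2 6, C7→D1 1  ⇒ total 33.
Compare {D2, D4}: total 36.
Compare {D2, D3}: total 38.
No size-2 selection does better; minimum is 33.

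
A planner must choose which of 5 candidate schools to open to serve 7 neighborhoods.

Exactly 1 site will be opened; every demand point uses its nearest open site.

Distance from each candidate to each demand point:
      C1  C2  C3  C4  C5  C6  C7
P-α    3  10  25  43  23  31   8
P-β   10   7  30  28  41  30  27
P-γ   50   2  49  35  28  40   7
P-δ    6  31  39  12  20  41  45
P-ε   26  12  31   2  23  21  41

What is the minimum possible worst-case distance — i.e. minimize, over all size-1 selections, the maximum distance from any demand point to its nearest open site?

41

Open {P-β}.
  Farthest demand point is C5 at distance 41 (to P-β); all others are ≤ 41.
With {P-ε} the worst case is 41.
With {P-α} the worst case is 43.
No size-1 selection achieves below 41.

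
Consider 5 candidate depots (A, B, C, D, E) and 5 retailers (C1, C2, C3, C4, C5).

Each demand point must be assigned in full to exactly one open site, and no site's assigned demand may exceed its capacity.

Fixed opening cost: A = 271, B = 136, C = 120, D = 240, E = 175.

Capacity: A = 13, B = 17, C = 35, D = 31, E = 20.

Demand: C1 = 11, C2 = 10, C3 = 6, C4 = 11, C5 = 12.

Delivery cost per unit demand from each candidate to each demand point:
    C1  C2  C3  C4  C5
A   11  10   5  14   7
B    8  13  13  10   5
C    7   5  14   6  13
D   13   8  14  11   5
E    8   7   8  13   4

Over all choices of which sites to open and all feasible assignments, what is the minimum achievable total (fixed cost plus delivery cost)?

Open {C, E}; cheapest assignment that respects the capacities:
  C (cap 35, load 32): C1, C2, C4 — cost 11×7 + 10×5 + 11×6 = 193
  E (cap 20, load 18): C3, C5 — cost 6×8 + 12×4 = 96
  Shipping 289, fixed 295 → total 584.
  Any other capacity-feasible assignment to {C, E} ships for at least 289.
Compare {B, C}: its best feasible assignment gives total 694.
Compare {C, D}: its best feasible assignment gives total 697.
Every other set of open sites that can feasibly serve all demand totals ≥ 694 even under its best assignment. Minimum: 584.

584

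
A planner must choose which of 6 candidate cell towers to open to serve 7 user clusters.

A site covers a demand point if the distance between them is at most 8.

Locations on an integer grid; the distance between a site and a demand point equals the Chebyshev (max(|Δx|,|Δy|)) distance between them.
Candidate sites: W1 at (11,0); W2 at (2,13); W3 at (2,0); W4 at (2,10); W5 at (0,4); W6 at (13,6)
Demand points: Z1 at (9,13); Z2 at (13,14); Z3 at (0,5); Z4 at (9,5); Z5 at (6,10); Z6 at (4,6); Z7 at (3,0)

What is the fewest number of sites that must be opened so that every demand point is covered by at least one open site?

Coverage sets (demand points within 8 of each site):
  W1: {Z4, Z6, Z7}
  W2: {Z1, Z3, Z4, Z5, Z6}
  W3: {Z3, Z4, Z6, Z7}
  W4: {Z1, Z3, Z4, Z5, Z6}
  W5: {Z3, Z5, Z6, Z7}
  W6: {Z1, Z2, Z4, Z5}
No single site covers all 7 demand points.
But {W3, W6} covers everything, so the minimum is 2.

2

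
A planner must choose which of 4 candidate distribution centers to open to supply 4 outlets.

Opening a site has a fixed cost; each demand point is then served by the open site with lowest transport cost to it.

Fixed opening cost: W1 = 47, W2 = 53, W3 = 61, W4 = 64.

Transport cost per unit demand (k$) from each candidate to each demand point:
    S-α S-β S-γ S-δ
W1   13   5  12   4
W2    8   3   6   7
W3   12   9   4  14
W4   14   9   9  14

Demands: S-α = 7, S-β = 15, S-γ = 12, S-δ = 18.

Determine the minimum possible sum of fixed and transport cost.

345

Open {W1, W2}: assign each demand point to its cheapest open site.
  S-α→W2 7×8=56, S-β→W2 15×3=45, S-γ→W2 12×6=72, S-δ→W1 18×4=72
  transport cost 245, fixed 100 → total 345.
Compare {W2}: transport cost 299 + fixed 53 = 352.
Compare {W1, W2, W3}: transport cost 221 + fixed 161 = 382.
Compare {W1, W3}: transport cost 279 + fixed 108 = 387.
All other subsets cost ≥ 352. Minimum total cost: 345.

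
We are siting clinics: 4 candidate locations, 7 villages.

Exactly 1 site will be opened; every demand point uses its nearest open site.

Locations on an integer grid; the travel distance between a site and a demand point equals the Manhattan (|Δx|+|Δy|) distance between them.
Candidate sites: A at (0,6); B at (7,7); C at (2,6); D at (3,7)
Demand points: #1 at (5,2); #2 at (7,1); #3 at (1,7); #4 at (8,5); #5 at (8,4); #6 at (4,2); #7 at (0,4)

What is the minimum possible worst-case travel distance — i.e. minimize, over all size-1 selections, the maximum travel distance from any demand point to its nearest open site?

10

Open {B}.
  Farthest demand point is #7 at travel distance 10 (to B); all others are ≤ 10.
With {C} the worst case is 10.
With {D} the worst case is 10.
No size-1 selection achieves below 10.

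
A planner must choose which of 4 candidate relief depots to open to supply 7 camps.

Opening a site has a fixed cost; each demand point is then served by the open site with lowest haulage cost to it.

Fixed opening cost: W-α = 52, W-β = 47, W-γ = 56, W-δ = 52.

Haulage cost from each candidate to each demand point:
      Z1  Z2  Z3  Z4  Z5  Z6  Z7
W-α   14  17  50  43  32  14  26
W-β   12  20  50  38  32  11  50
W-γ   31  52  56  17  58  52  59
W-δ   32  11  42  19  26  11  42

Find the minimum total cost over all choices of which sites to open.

Open {W-δ}: assign each demand point to its cheapest open site.
  Z1→W-δ 32, Z2→W-δ 11, Z3→W-δ 42, Z4→W-δ 19, Z5→W-δ 26, Z6→W-δ 11, Z7→W-δ 42
  haulage cost 183, fixed 52 → total 235.
Compare {W-α}: haulage cost 196 + fixed 52 = 248.
Compare {W-α, W-δ}: haulage cost 149 + fixed 104 = 253.
Compare {W-β}: haulage cost 213 + fixed 47 = 260.
All other subsets cost ≥ 248. Minimum total cost: 235.

235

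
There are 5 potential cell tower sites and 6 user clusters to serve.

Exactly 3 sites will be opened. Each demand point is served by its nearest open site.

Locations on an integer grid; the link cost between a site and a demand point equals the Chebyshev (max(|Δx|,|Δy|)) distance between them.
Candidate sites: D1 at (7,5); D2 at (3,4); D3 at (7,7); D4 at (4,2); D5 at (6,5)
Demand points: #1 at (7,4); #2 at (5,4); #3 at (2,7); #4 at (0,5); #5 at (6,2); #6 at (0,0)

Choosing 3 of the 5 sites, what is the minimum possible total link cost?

Open {D2, D4, D5}.
  #1→D5 1, #2→D5 1, #3→D2 3, #4→D2 3, #5→D4 2, #6→D2 4  ⇒ total 14.
Compare {D1, D2, D4}: total 15.
Compare {D1, D2, D5}: total 15.
No size-3 selection does better; minimum is 14.

14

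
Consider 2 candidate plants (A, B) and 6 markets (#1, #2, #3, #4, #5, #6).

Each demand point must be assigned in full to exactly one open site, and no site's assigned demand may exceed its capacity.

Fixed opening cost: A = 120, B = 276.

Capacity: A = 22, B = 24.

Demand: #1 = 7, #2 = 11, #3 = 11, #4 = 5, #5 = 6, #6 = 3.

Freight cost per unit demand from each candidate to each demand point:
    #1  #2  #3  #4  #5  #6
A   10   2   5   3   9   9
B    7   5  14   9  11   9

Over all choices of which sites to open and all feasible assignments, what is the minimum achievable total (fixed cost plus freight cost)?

Open {A, B}; cheapest assignment that respects the capacities:
  A (cap 22, load 22): #3, #4, #5 — cost 11×5 + 5×3 + 6×9 = 124
  B (cap 24, load 21): #1, #2, #6 — cost 7×7 + 11×5 + 3×9 = 131
  Shipping 255, fixed 396 → total 651.
  Any other capacity-feasible assignment to {A, B} ships for at least 255.
Total demand is 43 and no other set of sites has combined capacity ≥ 43, so {A, B} is the only feasible choice of open sites. Minimum: 651.

651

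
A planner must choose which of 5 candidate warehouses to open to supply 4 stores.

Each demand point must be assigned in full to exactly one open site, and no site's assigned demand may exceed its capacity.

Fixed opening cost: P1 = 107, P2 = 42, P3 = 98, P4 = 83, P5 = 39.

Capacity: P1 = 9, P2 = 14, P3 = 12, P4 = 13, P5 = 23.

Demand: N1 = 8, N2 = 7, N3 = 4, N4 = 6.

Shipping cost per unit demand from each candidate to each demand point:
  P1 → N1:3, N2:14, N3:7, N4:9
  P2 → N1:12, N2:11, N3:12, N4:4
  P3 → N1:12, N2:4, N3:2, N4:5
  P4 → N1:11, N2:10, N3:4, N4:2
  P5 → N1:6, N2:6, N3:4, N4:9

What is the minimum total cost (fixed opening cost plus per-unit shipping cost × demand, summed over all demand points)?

Open {P2, P5}; cheapest assignment that respects the capacities:
  P2 (cap 14, load 6): N4 — cost 6×4 = 24
  P5 (cap 23, load 19): N1, N2, N3 — cost 8×6 + 7×6 + 4×4 = 106
  Shipping 130, fixed 81 → total 211.
  Any other capacity-feasible assignment to {P2, P5} ships for at least 130.
Compare {P4, P5}: its best feasible assignment gives total 240.
Compare {P3, P5}: its best feasible assignment gives total 265.
Every other set of open sites that can feasibly serve all demand totals ≥ 240 even under its best assignment. Minimum: 211.

211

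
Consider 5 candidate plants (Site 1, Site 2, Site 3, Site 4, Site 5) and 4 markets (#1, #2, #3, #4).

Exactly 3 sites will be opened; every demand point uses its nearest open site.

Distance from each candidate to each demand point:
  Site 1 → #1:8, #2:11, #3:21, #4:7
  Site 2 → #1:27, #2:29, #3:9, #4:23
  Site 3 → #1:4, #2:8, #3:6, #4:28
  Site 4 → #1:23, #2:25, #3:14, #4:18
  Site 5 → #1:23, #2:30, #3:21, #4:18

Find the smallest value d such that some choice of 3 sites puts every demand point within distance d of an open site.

8

Open {Site 1, Site 2, Site 3}.
  Farthest demand point is #2 at distance 8 (to Site 3); all others are ≤ 8.
With {Site 1, Site 3, Site 4} the worst case is 8.
With {Site 1, Site 3, Site 5} the worst case is 8.
No size-3 selection achieves below 8.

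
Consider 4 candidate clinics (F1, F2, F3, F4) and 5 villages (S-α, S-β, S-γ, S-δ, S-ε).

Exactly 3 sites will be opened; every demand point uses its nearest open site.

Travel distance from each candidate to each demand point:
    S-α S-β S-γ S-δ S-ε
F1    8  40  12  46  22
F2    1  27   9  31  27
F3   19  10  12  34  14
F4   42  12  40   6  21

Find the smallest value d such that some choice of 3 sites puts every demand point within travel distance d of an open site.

14

Open {F1, F3, F4}.
  Farthest demand point is S-ε at travel distance 14 (to F3); all others are ≤ 14.
With {F2, F3, F4} the worst case is 14.
With {F1, F2, F4} the worst case is 21.
No size-3 selection achieves below 14.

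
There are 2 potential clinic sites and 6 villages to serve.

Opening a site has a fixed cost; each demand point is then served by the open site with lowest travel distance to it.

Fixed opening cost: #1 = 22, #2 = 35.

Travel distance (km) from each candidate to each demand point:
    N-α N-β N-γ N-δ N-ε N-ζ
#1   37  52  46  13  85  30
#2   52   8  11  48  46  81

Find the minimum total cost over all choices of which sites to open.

Open {#1, #2}: assign each demand point to its cheapest open site.
  N-α→#1 37, N-β→#2 8, N-γ→#2 11, N-δ→#1 13, N-ε→#2 46, N-ζ→#1 30
  travel distance 145, fixed 57 → total 202.
Compare {#2}: travel distance 246 + fixed 35 = 281.
Compare {#1}: travel distance 263 + fixed 22 = 285.

202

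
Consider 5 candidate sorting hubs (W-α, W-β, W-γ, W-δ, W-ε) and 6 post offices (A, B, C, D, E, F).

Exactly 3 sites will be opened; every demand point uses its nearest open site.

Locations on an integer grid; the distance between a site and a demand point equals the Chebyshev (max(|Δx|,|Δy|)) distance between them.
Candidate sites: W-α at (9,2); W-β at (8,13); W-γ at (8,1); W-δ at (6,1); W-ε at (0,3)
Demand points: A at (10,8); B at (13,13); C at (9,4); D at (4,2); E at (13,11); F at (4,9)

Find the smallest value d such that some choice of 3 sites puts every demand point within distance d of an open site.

5

Open {W-α, W-β, W-γ}.
  Farthest demand point is A at distance 5 (to W-β); all others are ≤ 5.
With {W-α, W-β, W-δ} the worst case is 5.
With {W-α, W-β, W-ε} the worst case is 5.
No size-3 selection achieves below 5.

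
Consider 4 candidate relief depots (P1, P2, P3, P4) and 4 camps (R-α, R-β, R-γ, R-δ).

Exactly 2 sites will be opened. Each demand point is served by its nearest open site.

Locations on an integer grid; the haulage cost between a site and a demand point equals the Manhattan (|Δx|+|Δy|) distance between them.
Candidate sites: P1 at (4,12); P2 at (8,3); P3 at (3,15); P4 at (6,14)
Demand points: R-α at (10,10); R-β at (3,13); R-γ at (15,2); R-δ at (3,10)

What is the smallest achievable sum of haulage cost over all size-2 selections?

21

Open {P1, P2}.
  R-α→P1 8, R-β→P1 2, R-γ→P2 8, R-δ→P1 3  ⇒ total 21.
Compare {P2, P3}: total 24.
Compare {P2, P4}: total 27.
No size-2 selection does better; minimum is 21.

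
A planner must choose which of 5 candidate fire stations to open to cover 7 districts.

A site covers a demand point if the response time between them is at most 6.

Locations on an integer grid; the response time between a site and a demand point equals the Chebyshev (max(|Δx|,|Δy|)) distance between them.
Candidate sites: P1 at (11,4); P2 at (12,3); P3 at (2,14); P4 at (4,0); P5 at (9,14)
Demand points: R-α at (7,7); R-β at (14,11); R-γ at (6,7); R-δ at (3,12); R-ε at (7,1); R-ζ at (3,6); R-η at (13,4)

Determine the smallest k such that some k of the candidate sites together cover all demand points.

3

Coverage sets (demand points within 6 of each site):
  P1: {R-α, R-γ, R-ε, R-η}
  P2: {R-α, R-γ, R-ε, R-η}
  P3: {R-δ}
  P4: {R-ε, R-ζ}
  P5: {R-β, R-δ}
No 2 sites suffice: every size-2 union leaves at least one demand point uncovered.
But {P1, P4, P5} covers everything, so the minimum is 3.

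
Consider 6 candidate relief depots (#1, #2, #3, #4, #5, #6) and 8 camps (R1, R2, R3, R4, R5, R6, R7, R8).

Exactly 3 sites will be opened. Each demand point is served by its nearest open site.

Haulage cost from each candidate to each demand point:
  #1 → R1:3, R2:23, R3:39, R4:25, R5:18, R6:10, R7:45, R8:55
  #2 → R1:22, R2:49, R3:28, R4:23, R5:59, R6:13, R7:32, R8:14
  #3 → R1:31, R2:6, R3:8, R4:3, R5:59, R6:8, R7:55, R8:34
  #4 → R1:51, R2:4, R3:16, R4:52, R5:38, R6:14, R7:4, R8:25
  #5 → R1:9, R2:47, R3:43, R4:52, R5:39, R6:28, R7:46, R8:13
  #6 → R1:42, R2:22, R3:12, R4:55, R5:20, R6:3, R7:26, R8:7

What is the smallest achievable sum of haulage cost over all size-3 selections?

73

Open {#1, #3, #4}.
  R1→#1 3, R2→#4 4, R3→#3 8, R4→#3 3, R5→#1 18, R6→#3 8, R7→#4 4, R8→#4 25  ⇒ total 73.
Compare {#1, #3, #6}: total 74.
Compare {#1, #4, #6}: total 76.
No size-3 selection does better; minimum is 73.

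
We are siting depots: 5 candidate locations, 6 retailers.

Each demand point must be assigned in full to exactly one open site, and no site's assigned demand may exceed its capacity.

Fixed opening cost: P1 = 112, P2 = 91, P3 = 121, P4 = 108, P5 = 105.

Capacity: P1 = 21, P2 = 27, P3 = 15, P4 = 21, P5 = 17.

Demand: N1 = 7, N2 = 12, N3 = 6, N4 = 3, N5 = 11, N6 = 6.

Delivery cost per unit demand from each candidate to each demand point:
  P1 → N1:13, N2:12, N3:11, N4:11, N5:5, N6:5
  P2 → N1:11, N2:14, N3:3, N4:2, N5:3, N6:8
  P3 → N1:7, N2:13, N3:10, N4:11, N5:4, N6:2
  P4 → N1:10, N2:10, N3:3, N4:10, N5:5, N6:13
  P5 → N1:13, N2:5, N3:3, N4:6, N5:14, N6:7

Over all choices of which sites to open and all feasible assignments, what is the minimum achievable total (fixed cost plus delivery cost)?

494

Open {P2, P4}; cheapest assignment that respects the capacities:
  P2 (cap 27, load 26): N3, N4, N5, N6 — cost 6×3 + 3×2 + 11×3 + 6×8 = 105
  P4 (cap 21, load 19): N1, N2 — cost 7×10 + 12×10 = 190
  Shipping 295, fixed 199 → total 494.
  Any other capacity-feasible assignment to {P2, P4} ships for at least 295.
Compare {P2, P3, P5}: its best feasible assignment gives total 495.
Compare {P1, P2}: its best feasible assignment gives total 511.
Every other set of open sites that can feasibly serve all demand totals ≥ 495 even under its best assignment. Minimum: 494.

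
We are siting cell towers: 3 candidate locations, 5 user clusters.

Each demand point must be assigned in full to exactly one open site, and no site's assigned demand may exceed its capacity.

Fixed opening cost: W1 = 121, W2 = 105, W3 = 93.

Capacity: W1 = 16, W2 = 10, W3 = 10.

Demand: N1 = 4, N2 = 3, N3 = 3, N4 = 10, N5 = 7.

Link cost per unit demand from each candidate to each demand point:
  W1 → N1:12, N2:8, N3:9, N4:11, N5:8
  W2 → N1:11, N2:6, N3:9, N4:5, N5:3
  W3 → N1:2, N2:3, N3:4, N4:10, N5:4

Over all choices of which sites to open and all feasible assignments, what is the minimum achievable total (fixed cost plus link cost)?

454

Open {W1, W2, W3}; cheapest assignment that respects the capacities:
  W1 (cap 16, load 7): N5 — cost 7×8 = 56
  W2 (cap 10, load 10): N4 — cost 10×5 = 50
  W3 (cap 10, load 10): N1, N2, N3 — cost 4×2 + 3×3 + 3×4 = 29
  Shipping 135, fixed 319 → total 454.
  Any other capacity-feasible assignment to {W1, W2, W3} ships for at least 135.
Total demand is 27 and no other set of sites has combined capacity ≥ 27, so {W1, W2, W3} is the only feasible choice of open sites. Minimum: 454.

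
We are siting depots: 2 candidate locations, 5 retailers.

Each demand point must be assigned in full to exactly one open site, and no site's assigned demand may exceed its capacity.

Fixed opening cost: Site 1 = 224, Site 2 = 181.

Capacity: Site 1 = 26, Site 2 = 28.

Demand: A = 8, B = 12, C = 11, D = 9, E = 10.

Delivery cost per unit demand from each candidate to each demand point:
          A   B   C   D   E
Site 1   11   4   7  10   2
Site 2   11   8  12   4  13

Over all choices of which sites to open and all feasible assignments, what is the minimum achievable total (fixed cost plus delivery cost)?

729

Open {Site 1, Site 2}; cheapest assignment that respects the capacities:
  Site 1 (cap 26, load 22): B, E — cost 12×4 + 10×2 = 68
  Site 2 (cap 28, load 28): A, C, D — cost 8×11 + 11×12 + 9×4 = 256
  Shipping 324, fixed 405 → total 729.
  Any other capacity-feasible assignment to {Site 1, Site 2} ships for at least 324.
Total demand is 50 and no other set of sites has combined capacity ≥ 50, so {Site 1, Site 2} is the only feasible choice of open sites. Minimum: 729.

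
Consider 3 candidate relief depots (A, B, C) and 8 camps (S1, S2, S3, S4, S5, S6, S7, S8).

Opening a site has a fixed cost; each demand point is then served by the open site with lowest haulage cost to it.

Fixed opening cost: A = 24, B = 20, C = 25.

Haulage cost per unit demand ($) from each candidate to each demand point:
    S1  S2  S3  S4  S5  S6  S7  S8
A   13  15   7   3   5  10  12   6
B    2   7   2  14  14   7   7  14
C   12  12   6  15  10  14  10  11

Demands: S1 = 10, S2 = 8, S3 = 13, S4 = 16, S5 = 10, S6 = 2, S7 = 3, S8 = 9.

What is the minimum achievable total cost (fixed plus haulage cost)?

Open {A, B}: assign each demand point to its cheapest open site.
  S1→B 10×2=20, S2→B 8×7=56, S3→B 13×2=26, S4→A 16×3=48, S5→A 10×5=50, S6→B 2×7=14, S7→B 3×7=21, S8→A 9×6=54
  haulage cost 289, fixed 44 → total 333.
Compare {A, B, C}: haulage cost 289 + fixed 69 = 358.
Compare {A, C}: haulage cost 496 + fixed 49 = 545.
Compare {A}: haulage cost 549 + fixed 24 = 573.
All other subsets cost ≥ 358. Minimum total cost: 333.

333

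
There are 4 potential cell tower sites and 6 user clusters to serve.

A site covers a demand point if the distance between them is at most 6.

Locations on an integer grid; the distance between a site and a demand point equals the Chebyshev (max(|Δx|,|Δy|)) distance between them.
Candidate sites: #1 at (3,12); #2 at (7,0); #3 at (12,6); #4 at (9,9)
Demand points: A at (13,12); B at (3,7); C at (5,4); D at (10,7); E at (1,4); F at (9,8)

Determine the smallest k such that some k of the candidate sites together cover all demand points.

2

Coverage sets (demand points within 6 of each site):
  #1: {B, F}
  #2: {C, E}
  #3: {A, D, F}
  #4: {A, B, C, D, F}
No single site covers all 6 demand points.
But {#2, #4} covers everything, so the minimum is 2.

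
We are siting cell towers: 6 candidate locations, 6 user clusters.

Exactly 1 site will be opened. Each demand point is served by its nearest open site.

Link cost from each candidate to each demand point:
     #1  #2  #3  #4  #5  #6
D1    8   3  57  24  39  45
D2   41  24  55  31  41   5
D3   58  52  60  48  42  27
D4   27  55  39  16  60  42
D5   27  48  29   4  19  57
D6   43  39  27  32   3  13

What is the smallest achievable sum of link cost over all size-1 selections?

157

Open {D6}.
  #1→D6 43, #2→D6 39, #3→D6 27, #4→D6 32, #5→D6 3, #6→D6 13  ⇒ total 157.
Compare {D1}: total 176.
Compare {D5}: total 184.
No size-1 selection does better; minimum is 157.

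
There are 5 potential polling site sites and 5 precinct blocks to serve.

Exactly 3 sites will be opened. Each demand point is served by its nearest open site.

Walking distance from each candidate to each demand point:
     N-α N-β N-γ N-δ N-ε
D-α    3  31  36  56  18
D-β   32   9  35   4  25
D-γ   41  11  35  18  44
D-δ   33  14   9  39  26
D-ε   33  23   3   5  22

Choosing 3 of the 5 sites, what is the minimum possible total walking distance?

Open {D-α, D-β, D-ε}.
  N-α→D-α 3, N-β→D-β 9, N-γ→D-ε 3, N-δ→D-β 4, N-ε→D-α 18  ⇒ total 37.
Compare {D-α, D-γ, D-ε}: total 40.
Compare {D-α, D-β, D-δ}: total 43.
No size-3 selection does better; minimum is 37.

37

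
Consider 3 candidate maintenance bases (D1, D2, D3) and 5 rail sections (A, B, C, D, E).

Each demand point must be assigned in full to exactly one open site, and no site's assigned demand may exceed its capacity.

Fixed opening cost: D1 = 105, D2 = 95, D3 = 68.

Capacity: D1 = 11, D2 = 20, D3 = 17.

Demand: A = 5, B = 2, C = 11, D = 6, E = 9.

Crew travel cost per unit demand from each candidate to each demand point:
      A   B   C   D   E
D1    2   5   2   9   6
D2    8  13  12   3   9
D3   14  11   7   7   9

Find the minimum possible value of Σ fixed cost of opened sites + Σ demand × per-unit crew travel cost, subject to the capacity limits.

Open {D2, D3}; cheapest assignment that respects the capacities:
  D2 (cap 20, load 20): A, D, E — cost 5×8 + 6×3 + 9×9 = 139
  D3 (cap 17, load 13): B, C — cost 2×11 + 11×7 = 99
  Shipping 238, fixed 163 → total 401.
  Any other capacity-feasible assignment to {D2, D3} ships for at least 238.
Compare {D1, D2, D3}: its best feasible assignment gives total 451.
Every other set of open sites that can feasibly serve all demand totals ≥ 451 even under its best assignment. Minimum: 401.

401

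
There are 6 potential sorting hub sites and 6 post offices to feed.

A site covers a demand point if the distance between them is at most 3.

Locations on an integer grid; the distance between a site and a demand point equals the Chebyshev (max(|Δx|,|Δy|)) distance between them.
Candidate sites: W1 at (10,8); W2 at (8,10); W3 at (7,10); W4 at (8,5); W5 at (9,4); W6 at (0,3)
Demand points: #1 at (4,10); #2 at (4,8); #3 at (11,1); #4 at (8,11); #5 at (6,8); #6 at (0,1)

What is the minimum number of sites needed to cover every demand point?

3

Coverage sets (demand points within 3 of each site):
  W1: {#4}
  W2: {#4, #5}
  W3: {#1, #2, #4, #5}
  W4: {#5}
  W5: {#3}
  W6: {#6}
No 2 sites suffice: every size-2 union leaves at least one demand point uncovered.
But {W3, W5, W6} covers everything, so the minimum is 3.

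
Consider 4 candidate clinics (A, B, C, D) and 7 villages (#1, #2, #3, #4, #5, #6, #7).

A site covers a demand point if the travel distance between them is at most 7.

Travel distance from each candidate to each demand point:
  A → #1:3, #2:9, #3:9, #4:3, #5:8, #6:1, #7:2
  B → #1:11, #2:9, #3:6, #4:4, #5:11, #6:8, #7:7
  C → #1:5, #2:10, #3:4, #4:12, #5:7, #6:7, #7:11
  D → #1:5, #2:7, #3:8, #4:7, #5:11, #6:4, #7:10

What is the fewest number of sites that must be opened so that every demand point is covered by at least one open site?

Coverage sets (demand points within 7 of each site):
  A: {#1, #4, #6, #7}
  B: {#3, #4, #7}
  C: {#1, #3, #5, #6}
  D: {#1, #2, #4, #6}
No 2 sites suffice: every size-2 union leaves at least one demand point uncovered.
But {A, C, D} covers everything, so the minimum is 3.

3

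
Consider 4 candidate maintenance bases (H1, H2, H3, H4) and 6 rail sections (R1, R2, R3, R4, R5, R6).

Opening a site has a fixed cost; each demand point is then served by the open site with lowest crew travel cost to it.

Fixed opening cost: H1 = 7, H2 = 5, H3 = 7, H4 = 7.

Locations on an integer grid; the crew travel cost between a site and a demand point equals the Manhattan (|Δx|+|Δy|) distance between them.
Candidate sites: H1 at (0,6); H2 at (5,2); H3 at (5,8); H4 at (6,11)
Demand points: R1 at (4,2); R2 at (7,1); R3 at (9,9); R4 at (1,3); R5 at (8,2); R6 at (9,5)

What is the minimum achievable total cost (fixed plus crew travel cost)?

35

Open {H2}: assign each demand point to its cheapest open site.
  R1→H2 1, R2→H2 3, R3→H2 11, R4→H2 5, R5→H2 3, R6→H2 7
  crew travel cost 30, fixed 5 → total 35.
Compare {H2, H3}: crew travel cost 24 + fixed 12 = 36.
Compare {H2, H4}: crew travel cost 24 + fixed 12 = 36.
Compare {H1, H2}: crew travel cost 29 + fixed 12 = 41.
All other subsets cost ≥ 36. Minimum total cost: 35.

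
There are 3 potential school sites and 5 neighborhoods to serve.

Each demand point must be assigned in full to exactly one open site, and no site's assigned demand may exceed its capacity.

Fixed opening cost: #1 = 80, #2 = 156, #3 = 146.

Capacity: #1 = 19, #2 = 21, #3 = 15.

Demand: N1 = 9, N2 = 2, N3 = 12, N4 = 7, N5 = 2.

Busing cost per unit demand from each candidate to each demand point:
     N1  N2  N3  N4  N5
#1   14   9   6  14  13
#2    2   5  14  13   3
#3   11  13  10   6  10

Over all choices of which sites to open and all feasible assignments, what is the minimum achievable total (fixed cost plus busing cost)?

433

Open {#1, #2}; cheapest assignment that respects the capacities:
  #1 (cap 19, load 12): N3 — cost 12×6 = 72
  #2 (cap 21, load 20): N1, N2, N4, N5 — cost 9×2 + 2×5 + 7×13 + 2×3 = 125
  Shipping 197, fixed 236 → total 433.
  Any other capacity-feasible assignment to {#1, #2} ships for at least 197.
Compare {#1, #2, #3}: its best feasible assignment gives total 530.
Compare {#1, #3}: its best feasible assignment gives total 541.
Every other set of open sites that can feasibly serve all demand totals ≥ 530 even under its best assignment. Minimum: 433.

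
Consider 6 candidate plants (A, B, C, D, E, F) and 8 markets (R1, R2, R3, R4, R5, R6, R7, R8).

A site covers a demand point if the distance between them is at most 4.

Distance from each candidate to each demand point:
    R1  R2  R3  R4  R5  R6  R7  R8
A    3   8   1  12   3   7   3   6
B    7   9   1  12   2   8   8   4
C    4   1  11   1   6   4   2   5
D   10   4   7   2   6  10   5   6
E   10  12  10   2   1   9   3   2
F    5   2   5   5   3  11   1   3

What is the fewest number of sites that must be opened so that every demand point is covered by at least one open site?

Coverage sets (demand points within 4 of each site):
  A: {R1, R3, R5, R7}
  B: {R3, R5, R8}
  C: {R1, R2, R4, R6, R7}
  D: {R2, R4}
  E: {R4, R5, R7, R8}
  F: {R2, R5, R7, R8}
No single site covers all 8 demand points.
But {B, C} covers everything, so the minimum is 2.

2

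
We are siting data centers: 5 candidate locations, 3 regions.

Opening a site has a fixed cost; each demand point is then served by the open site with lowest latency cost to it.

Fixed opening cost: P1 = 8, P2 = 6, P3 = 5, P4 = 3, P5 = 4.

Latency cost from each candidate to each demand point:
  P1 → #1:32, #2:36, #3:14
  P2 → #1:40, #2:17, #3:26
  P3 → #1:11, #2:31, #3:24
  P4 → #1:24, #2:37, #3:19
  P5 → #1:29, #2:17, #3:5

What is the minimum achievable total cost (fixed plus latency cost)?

42

Open {P3, P5}: assign each demand point to its cheapest open site.
  #1→P3 11, #2→P5 17, #3→P5 5
  latency cost 33, fixed 9 → total 42.
Compare {P3, P4, P5}: latency cost 33 + fixed 12 = 45.
Compare {P2, P3, P5}: latency cost 33 + fixed 15 = 48.
Compare {P1, P3, P5}: latency cost 33 + fixed 17 = 50.
All other subsets cost ≥ 45. Minimum total cost: 42.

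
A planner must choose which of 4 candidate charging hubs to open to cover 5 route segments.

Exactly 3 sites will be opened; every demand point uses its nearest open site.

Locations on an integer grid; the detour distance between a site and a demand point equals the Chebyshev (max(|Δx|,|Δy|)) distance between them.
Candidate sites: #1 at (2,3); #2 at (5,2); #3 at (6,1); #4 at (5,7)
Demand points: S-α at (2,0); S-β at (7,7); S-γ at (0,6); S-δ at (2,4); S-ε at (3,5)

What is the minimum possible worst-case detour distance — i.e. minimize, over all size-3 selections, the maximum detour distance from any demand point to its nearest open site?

3

Open {#1, #2, #4}.
  Farthest demand point is S-α at detour distance 3 (to #1); all others are ≤ 3.
With {#1, #3, #4} the worst case is 3.
With {#1, #2, #3} the worst case is 5.
No size-3 selection achieves below 3.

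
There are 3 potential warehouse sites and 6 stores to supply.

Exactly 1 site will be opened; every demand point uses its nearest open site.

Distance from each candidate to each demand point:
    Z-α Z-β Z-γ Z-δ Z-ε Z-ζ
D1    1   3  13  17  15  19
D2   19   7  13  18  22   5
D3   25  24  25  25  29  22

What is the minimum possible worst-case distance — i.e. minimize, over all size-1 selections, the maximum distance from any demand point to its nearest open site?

Open {D1}.
  Farthest demand point is Z-ζ at distance 19 (to D1); all others are ≤ 19.
With {D2} the worst case is 22.
With {D3} the worst case is 29.
No size-1 selection achieves below 19.

19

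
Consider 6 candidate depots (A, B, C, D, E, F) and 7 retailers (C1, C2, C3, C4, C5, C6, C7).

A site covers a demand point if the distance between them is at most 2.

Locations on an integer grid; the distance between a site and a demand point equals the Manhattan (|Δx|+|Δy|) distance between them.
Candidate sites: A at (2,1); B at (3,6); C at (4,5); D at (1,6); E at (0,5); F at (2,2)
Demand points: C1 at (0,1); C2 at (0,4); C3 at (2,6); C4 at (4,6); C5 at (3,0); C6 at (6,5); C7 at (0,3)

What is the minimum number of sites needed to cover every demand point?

4

Coverage sets (demand points within 2 of each site):
  A: {C1, C5}
  B: {C3, C4}
  C: {C4, C6}
  D: {C3}
  E: {C2, C7}
  F: {}
No 3 sites suffice: every size-3 union leaves at least one demand point uncovered.
But {A, B, C, E} covers everything, so the minimum is 4.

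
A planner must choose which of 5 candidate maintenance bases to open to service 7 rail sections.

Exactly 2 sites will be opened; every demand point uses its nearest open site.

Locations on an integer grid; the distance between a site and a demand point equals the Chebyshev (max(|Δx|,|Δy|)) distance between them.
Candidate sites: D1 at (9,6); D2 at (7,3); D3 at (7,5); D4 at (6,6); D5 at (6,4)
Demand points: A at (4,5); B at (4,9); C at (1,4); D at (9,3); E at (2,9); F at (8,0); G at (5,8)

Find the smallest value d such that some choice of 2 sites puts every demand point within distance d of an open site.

5

Open {D1, D5}.
  Farthest demand point is B at distance 5 (to D1); all others are ≤ 5.
With {D2, D4} the worst case is 5.
With {D2, D5} the worst case is 5.
No size-2 selection achieves below 5.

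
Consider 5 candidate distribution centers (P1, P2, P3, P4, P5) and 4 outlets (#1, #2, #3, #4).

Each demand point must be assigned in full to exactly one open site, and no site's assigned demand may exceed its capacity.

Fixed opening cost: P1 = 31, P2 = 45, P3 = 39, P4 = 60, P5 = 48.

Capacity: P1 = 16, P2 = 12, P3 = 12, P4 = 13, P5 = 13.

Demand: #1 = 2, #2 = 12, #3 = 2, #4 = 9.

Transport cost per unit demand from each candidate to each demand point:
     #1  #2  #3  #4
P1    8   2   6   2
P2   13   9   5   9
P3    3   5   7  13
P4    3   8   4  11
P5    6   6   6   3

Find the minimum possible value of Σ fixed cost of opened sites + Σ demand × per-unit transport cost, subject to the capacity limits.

Open {P1, P5}; cheapest assignment that respects the capacities:
  P1 (cap 16, load 14): #2, #3 — cost 12×2 + 2×6 = 36
  P5 (cap 13, load 11): #1, #4 — cost 2×6 + 9×3 = 39
  Shipping 75, fixed 79 → total 154.
  Any other capacity-feasible assignment to {P1, P5} ships for at least 75.
Compare {P1, P3}: its best feasible assignment gives total 176.
Compare {P1, P3, P5}: its best feasible assignment gives total 187.
Every other set of open sites that can feasibly serve all demand totals ≥ 176 even under its best assignment. Minimum: 154.

154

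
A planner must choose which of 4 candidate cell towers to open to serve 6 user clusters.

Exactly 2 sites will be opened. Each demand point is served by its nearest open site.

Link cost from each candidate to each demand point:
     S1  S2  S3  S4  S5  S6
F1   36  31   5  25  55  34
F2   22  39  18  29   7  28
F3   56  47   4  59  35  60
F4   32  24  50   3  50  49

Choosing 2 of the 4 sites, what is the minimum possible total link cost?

102

Open {F2, F4}.
  S1→F2 22, S2→F4 24, S3→F2 18, S4→F4 3, S5→F2 7, S6→F2 28  ⇒ total 102.
Compare {F1, F2}: total 118.
Compare {F2, F3}: total 129.
No size-2 selection does better; minimum is 102.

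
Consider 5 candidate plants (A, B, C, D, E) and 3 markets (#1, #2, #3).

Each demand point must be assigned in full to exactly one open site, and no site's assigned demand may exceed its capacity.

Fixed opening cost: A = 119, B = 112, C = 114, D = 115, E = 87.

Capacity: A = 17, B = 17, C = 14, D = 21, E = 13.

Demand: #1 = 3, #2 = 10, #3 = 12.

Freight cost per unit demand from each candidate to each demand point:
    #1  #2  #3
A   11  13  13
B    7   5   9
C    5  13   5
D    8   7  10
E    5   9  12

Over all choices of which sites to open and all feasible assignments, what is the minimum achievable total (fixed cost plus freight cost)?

357

Open {B, C}; cheapest assignment that respects the capacities:
  B (cap 17, load 13): #1, #2 — cost 3×7 + 10×5 = 71
  C (cap 14, load 12): #3 — cost 12×5 = 60
  Shipping 131, fixed 226 → total 357.
  Any other capacity-feasible assignment to {B, C} ships for at least 131.
Compare {C, E}: its best feasible assignment gives total 366.
Compare {C, D}: its best feasible assignment gives total 383.
Every other set of open sites that can feasibly serve all demand totals ≥ 366 even under its best assignment. Minimum: 357.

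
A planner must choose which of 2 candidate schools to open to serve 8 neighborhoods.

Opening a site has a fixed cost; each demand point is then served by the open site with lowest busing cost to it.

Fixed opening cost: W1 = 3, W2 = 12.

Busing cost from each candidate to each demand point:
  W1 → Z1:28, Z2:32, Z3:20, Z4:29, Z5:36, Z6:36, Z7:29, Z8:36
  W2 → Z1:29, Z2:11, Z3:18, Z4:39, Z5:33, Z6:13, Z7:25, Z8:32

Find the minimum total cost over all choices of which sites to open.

204

Open {W1, W2}: assign each demand point to its cheapest open site.
  Z1→W1 28, Z2→W2 11, Z3→W2 18, Z4→W1 29, Z5→W2 33, Z6→W2 13, Z7→W2 25, Z8→W2 32
  busing cost 189, fixed 15 → total 204.
Compare {W2}: busing cost 200 + fixed 12 = 212.
Compare {W1}: busing cost 246 + fixed 3 = 249.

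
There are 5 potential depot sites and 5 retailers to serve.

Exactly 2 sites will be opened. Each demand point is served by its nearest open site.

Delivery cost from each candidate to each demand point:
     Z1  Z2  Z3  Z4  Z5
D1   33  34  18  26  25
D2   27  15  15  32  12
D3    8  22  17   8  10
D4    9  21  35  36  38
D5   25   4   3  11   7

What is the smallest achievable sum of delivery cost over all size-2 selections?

30

Open {D3, D5}.
  Z1→D3 8, Z2→D5 4, Z3→D5 3, Z4→D3 8, Z5→D5 7  ⇒ total 30.
Compare {D4, D5}: total 34.
Compare {D1, D5}: total 50.
No size-2 selection does better; minimum is 30.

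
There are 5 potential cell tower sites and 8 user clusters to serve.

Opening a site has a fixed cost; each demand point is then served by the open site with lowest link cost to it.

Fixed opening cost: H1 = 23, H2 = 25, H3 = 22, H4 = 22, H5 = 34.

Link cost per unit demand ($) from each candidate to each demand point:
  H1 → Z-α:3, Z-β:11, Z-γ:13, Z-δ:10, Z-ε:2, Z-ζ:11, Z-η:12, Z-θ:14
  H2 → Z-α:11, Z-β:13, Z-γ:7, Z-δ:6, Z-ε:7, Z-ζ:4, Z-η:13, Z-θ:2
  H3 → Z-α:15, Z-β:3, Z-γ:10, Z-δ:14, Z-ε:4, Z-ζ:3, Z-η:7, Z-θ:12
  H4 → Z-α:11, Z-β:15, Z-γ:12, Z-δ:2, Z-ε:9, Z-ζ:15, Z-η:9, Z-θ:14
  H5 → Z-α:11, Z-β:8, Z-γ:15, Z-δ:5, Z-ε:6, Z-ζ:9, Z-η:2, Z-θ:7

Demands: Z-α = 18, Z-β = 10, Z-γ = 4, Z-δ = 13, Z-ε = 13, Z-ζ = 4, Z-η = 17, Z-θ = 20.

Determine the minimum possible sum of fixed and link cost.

376

Open {H1, H2, H3, H4, H5}: assign each demand point to its cheapest open site.
  Z-α→H1 18×3=54, Z-β→H3 10×3=30, Z-γ→H2 4×7=28, Z-δ→H4 13×2=26, Z-ε→H1 13×2=26, Z-ζ→H3 4×3=12, Z-η→H5 17×2=34, Z-θ→H2 20×2=40
  link cost 250, fixed 126 → total 376.
Compare {H1, H2, H3, H5}: link cost 289 + fixed 104 = 393.
Compare {H1, H2, H4, H5}: link cost 304 + fixed 104 = 408.
Compare {H1, H2, H5}: link cost 343 + fixed 82 = 425.
All other subsets cost ≥ 393. Minimum total cost: 376.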